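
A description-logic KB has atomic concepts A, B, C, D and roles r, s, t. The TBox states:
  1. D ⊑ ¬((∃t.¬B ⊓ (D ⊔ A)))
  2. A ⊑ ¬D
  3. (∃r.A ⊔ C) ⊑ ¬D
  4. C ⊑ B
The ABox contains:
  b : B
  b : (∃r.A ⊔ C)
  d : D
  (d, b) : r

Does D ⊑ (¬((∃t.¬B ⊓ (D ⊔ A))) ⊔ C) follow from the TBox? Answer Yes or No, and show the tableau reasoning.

Yes

1. D ⊑ (¬((∃t.¬B ⊓ (D ⊔ A))) ⊔ C)  ⇔  (D ⊓ ((∃t.¬B ⊓ (D ⊔ A)) ⊓ ¬C)) unsat w.r.t. T
   all branches close; clash {D, ¬D} at x₀
2. Hence D ⊑ (¬((∃t.¬B ⊓ (D ⊔ A))) ⊔ C): entailed.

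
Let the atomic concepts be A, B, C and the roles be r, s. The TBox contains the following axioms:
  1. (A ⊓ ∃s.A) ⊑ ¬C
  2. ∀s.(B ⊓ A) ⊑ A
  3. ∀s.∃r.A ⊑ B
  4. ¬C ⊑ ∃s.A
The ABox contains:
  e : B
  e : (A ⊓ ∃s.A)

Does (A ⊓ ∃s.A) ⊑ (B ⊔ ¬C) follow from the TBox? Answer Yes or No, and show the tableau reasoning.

Yes

1. (A ⊓ ∃s.A) ⊑ (B ⊔ ¬C)  ⇔  ((A ⊓ ∃s.A) ⊓ (¬B ⊓ C)) unsat w.r.t. T
   all branches close; clash {C, ¬C} at x₀
2. Hence (A ⊓ ∃s.A) ⊑ (B ⊔ ¬C): entailed.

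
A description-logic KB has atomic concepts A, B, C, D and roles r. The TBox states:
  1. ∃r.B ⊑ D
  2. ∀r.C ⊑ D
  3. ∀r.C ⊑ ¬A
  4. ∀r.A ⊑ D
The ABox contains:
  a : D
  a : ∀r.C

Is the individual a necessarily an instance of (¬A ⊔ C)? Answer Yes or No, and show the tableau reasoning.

1. a : (¬A ⊔ C)?  L(a) = {D, ∀r.C} ∪ {(A ⊓ ¬C)}
   clash {A, ¬A} at a — a ∈ (¬A ⊔ C)
2. Hence a : (¬A ⊔ C): entailed.

Yes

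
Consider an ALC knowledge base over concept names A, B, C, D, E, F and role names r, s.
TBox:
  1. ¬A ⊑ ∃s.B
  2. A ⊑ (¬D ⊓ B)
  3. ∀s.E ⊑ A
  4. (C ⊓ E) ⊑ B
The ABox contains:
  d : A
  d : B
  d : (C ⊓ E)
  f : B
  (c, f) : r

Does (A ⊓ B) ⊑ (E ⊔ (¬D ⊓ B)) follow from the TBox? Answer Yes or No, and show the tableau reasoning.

1. (A ⊓ B) ⊑ (E ⊔ (¬D ⊓ B))  ⇔  ((A ⊓ B) ⊓ (¬E ⊓ (D ⊔ ¬B))) unsat w.r.t. T
   all branches close; clash {B, ¬B} at x₀
2. Hence (A ⊓ B) ⊑ (E ⊔ (¬D ⊓ B)): entailed.

Yes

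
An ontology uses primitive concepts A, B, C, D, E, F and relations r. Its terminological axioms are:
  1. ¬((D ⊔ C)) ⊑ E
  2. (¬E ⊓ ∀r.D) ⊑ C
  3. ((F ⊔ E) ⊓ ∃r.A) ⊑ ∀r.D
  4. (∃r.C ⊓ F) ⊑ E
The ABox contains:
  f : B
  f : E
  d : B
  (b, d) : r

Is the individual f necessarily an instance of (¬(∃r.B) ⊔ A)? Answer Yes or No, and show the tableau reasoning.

1. f : (¬(∃r.B) ⊔ A)?  L(f) = {B, E} ∪ {(∃r.B ⊓ ¬A)}
   open: L(f) ⊇ {B, E, ¬A, ∀r.¬A, ∃r.B} (+ ∃-successors) — f ∉ (¬(∃r.B) ⊔ A) possible
2. Hence f : (¬(∃r.B) ⊔ A): not entailed.

No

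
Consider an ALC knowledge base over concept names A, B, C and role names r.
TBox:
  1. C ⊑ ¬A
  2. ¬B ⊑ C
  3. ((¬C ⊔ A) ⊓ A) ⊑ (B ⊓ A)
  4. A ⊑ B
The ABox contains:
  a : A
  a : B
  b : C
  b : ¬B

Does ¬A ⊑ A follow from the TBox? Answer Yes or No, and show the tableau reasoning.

No

1. ¬A ⊑ A  ⇔  (¬A ⊓ ¬A) unsat w.r.t. T
   open: L(x₀) ⊇ {B, ¬A}
2. Hence ¬A ⊑ A: not entailed.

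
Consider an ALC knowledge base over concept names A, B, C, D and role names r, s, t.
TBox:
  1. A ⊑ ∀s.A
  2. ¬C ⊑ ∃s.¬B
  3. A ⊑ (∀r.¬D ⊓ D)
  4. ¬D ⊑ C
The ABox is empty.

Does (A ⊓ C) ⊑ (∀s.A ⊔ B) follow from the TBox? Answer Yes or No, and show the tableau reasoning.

Yes

1. (A ⊓ C) ⊑ (∀s.A ⊔ B)  ⇔  ((A ⊓ C) ⊓ (∃s.¬A ⊓ ¬B)) unsat w.r.t. T
   all branches close; clash {A, ¬A} at an ∃-successor
2. Hence (A ⊓ C) ⊑ (∀s.A ⊔ B): entailed.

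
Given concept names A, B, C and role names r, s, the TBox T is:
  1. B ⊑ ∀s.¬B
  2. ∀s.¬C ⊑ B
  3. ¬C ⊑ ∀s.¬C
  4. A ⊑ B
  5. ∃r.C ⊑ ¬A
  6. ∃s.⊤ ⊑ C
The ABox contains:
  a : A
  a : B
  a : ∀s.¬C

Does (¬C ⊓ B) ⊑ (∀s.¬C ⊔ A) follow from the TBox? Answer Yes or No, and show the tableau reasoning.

Yes

1. (¬C ⊓ B) ⊑ (∀s.¬C ⊔ A)  ⇔  ((¬C ⊓ B) ⊓ (∃s.C ⊓ ¬A)) unsat w.r.t. T
   all branches close; clash {C, ¬C} at x₀
2. Hence (¬C ⊓ B) ⊑ (∀s.¬C ⊔ A): entailed.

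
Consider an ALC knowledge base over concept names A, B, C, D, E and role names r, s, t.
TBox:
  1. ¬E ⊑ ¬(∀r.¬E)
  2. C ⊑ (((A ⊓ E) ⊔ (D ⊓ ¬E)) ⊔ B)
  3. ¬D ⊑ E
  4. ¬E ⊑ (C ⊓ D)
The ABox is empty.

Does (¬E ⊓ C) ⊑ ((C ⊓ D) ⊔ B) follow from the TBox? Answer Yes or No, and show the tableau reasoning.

Yes

1. (¬E ⊓ C) ⊑ ((C ⊓ D) ⊔ B)  ⇔  ((¬E ⊓ C) ⊓ ((¬C ⊔ ¬D) ⊓ ¬B)) unsat w.r.t. T
   all branches close; clash {E, ¬E} at x₀
2. Hence (¬E ⊓ C) ⊑ ((C ⊓ D) ⊔ B): entailed.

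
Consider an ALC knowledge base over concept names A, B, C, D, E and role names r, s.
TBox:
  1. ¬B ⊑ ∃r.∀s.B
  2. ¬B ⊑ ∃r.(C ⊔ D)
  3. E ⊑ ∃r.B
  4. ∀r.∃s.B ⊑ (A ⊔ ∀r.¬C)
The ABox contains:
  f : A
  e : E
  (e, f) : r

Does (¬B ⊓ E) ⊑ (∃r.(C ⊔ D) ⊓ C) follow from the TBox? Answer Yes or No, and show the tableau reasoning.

No

1. (¬B ⊓ E) ⊑ (∃r.(C ⊔ D) ⊓ C)  ⇔  ((¬B ⊓ E) ⊓ (∀r.(¬C ⊓ ¬D) ⊔ ¬C)) unsat w.r.t. T
   apply at x₀: ¬B⊑∃r.∀s.B; ¬B⊑∃r.(C ⊔ D); E⊑∃r.B
   open: L(x₀) ⊇ {E, ¬B, ¬C, ∃r.(C ⊔ D), ∃r.B, …} (+ ∃-successors)
2. Hence (¬B ⊓ E) ⊑ (∃r.(C ⊔ D) ⊓ C): not entailed.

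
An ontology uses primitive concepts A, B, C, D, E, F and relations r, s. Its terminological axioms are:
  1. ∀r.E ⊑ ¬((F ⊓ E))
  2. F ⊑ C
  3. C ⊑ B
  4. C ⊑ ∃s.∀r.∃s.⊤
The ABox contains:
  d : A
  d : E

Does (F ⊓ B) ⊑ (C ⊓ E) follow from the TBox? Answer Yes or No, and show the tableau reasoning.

1. (F ⊓ B) ⊑ (C ⊓ E)  ⇔  ((F ⊓ B) ⊓ (¬C ⊔ ¬E)) unsat w.r.t. T
   apply at x₀: F⊑C
   open: L(x₀) ⊇ {B, C, F, ¬E, ∃r.¬E, …} (+ ∃-successors)
2. Hence (F ⊓ B) ⊑ (C ⊓ E): not entailed.

No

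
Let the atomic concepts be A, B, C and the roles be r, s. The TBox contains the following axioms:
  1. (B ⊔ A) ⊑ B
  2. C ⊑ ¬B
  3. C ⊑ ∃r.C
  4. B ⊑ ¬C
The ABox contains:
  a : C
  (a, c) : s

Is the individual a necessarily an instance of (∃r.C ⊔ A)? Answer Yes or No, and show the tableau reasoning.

Yes

1. a : (∃r.C ⊔ A)?  L(a) = {C} ∪ {(∀r.¬C ⊓ ¬A)}
   clash {C, ¬C} at a — a ∈ (∃r.C ⊔ A)
2. Hence a : (∃r.C ⊔ A): entailed.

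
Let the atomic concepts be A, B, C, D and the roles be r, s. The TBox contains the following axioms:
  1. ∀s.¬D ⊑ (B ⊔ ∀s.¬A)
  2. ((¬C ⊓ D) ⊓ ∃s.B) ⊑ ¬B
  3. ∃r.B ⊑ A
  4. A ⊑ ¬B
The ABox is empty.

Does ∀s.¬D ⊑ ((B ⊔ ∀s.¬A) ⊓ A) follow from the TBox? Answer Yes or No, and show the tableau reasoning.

1. ∀s.¬D ⊑ ((B ⊔ ∀s.¬A) ⊓ A)  ⇔  (∀s.¬D ⊓ ((¬B ⊓ ∃s.A) ⊔ ¬A)) unsat w.r.t. T
   apply at x₀: ∀s.¬D⊑(B ⊔ ∀s.¬A)
   open: L(x₀) ⊇ {B, C, ¬A, ∀r.¬B, ∀s.¬D}
2. Hence ∀s.¬D ⊑ ((B ⊔ ∀s.¬A) ⊓ A): not entailed.

No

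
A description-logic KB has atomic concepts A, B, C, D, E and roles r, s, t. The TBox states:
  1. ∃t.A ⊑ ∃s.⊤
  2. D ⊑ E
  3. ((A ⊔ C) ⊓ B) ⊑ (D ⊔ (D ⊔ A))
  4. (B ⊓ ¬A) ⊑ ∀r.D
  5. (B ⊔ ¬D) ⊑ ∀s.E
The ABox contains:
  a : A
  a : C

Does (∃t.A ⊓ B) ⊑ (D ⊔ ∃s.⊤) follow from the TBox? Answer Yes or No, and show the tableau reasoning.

1. (∃t.A ⊓ B) ⊑ (D ⊔ ∃s.⊤)  ⇔  ((∃t.A ⊓ B) ⊓ (¬D ⊓ ∀s.⊥)) unsat w.r.t. T
   all branches close; clash ⊥ at an ∃-successor
2. Hence (∃t.A ⊓ B) ⊑ (D ⊔ ∃s.⊤): entailed.

Yes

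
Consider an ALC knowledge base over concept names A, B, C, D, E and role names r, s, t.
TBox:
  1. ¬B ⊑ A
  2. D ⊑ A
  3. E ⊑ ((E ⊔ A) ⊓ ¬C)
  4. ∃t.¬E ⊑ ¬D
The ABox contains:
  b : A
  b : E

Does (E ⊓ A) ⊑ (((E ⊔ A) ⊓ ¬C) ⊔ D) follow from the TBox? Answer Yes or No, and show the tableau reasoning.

Yes

1. (E ⊓ A) ⊑ (((E ⊔ A) ⊓ ¬C) ⊔ D)  ⇔  ((E ⊓ A) ⊓ (((¬E ⊓ ¬A) ⊔ C) ⊓ ¬D)) unsat w.r.t. T
   all branches close; clash {C, ¬C} at x₀
2. Hence (E ⊓ A) ⊑ (((E ⊔ A) ⊓ ¬C) ⊔ D): entailed.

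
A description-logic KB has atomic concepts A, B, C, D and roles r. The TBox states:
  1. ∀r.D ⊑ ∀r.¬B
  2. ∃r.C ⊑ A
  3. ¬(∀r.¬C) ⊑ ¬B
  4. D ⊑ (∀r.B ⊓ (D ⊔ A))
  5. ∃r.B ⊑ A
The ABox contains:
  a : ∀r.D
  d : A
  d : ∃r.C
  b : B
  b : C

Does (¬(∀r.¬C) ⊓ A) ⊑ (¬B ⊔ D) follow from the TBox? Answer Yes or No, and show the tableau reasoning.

1. (¬(∀r.¬C) ⊓ A) ⊑ (¬B ⊔ D)  ⇔  ((∃r.C ⊓ A) ⊓ (B ⊓ ¬D)) unsat w.r.t. T
   all branches close; clash {B, ¬B} at x₀
2. Hence (¬(∀r.¬C) ⊓ A) ⊑ (¬B ⊔ D): entailed.

Yes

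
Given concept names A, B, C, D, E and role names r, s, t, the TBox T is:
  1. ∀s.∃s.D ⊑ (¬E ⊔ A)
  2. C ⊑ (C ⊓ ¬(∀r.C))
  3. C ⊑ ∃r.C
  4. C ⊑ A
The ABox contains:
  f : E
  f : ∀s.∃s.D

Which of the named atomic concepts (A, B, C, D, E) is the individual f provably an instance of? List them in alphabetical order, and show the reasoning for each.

{A, E}

1. f : A?  L(f) = {E, ∀s.∃s.D} ∪ {¬A}
   clash {A, ¬A} at f — f ∈ A
2. f : B?  L(f) = {E, ∀s.∃s.D} ∪ {¬B}
   apply at f: ∀s.∃s.D⊑(¬E ⊔ A)
   open: L(f) ⊇ {A, E, ¬B, ¬C, ∀s.∃s.D} — f ∉ B possible
3. f : C?  L(f) = {E, ∀s.∃s.D} ∪ {¬C}
   apply at f: ∀s.∃s.D⊑(¬E ⊔ A)
   open: L(f) ⊇ {A, E, ¬C, ∀s.∃s.D} — f ∉ C possible
4. f : D?  L(f) = {E, ∀s.∃s.D} ∪ {¬D}
   apply at f: ∀s.∃s.D⊑(¬E ⊔ A)
   open: L(f) ⊇ {A, E, ¬C, ¬D, ∀s.∃s.D} — f ∉ D possible
5. f : E?  L(f) = {E, ∀s.∃s.D} ∪ {¬E}
   clash {E, ¬E} at f — f ∈ E
6. Entailed for f: {A, E}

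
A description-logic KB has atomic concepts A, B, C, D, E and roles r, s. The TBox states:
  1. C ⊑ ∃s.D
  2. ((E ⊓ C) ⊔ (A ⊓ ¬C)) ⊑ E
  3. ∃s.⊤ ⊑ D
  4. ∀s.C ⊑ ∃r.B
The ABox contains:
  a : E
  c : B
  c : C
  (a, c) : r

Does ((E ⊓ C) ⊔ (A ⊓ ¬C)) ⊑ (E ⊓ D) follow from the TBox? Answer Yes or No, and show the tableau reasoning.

No

1. ((E ⊓ C) ⊔ (A ⊓ ¬C)) ⊑ (E ⊓ D)  ⇔  (((E ⊓ C) ⊔ (A ⊓ ¬C)) ⊓ (¬E ⊔ ¬D)) unsat w.r.t. T
   apply at x₀: ((E ⊓ C) ⊔ (A ⊓ ¬C))⊑E
   open: L(x₀) ⊇ {A, E, ¬C, ¬D, ∀s.⊥, …} (+ ∃-successors)
2. Hence ((E ⊓ C) ⊔ (A ⊓ ¬C)) ⊑ (E ⊓ D): not entailed.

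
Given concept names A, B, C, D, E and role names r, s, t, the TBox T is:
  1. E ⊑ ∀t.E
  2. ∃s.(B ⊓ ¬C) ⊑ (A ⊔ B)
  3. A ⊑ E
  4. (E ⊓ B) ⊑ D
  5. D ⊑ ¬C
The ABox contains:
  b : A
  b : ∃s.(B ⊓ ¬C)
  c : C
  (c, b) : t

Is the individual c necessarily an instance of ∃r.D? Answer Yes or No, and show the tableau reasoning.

No

1. c : ∃r.D?  L(c) = {C} ∪ {∀r.¬D}
   open: L(c) ⊇ {C, ¬A, ¬D, ¬E, ∀r.¬D, …} — c ∉ ∃r.D possible
2. Hence c : ∃r.D: not entailed.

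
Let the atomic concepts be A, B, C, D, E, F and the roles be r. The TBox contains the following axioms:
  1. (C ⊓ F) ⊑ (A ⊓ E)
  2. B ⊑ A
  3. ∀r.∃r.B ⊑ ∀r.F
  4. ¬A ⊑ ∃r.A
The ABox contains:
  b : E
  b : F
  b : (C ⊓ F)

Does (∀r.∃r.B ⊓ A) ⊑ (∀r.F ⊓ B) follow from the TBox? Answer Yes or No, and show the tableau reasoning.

No

1. (∀r.∃r.B ⊓ A) ⊑ (∀r.F ⊓ B)  ⇔  ((∀r.∃r.B ⊓ A) ⊓ (∃r.¬F ⊔ ¬B)) unsat w.r.t. T
   apply at x₀: ∀r.∃r.B⊑∀r.F
   open: L(x₀) ⊇ {A, ¬B, ¬C, ∀r.F, ∀r.∃r.B}
2. Hence (∀r.∃r.B ⊓ A) ⊑ (∀r.F ⊓ B): not entailed.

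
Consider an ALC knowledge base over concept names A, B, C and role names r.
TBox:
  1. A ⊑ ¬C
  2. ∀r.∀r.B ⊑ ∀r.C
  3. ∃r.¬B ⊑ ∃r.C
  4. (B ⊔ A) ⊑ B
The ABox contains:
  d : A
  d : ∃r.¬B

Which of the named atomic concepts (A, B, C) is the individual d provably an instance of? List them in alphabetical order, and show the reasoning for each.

1. d : A?  L(d) = {A, ∃r.¬B} ∪ {¬A}
   clash {A, ¬A} at d — d ∈ A
2. d : B?  L(d) = {A, ∃r.¬B} ∪ {¬B}
   clash {B, ¬B} at d — d ∈ B
3. d : C?  L(d) = {A, ∃r.¬B} ∪ {¬C}
   apply at d: ∃r.¬B⊑∃r.C
   open: L(d) ⊇ {A, B, ¬C, ∃r.C, ∃r.¬B, …} (+ ∃-successors) — d ∉ C possible
4. Entailed for d: {A, B}

{A, B}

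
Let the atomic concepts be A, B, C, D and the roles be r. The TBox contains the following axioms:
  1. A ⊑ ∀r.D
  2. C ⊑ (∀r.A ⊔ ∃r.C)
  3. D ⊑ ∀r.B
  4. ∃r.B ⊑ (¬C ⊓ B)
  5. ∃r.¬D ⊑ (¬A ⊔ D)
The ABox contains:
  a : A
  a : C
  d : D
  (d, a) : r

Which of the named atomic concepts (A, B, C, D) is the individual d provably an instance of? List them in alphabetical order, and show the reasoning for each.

{B, D}

1. d : A?  L(d) = {D} ∪ {¬A}
   apply at d: D⊑∀r.B
   open: L(d) ⊇ {B, D, ¬A, ¬C, ∀r.B, …} — d ∉ A possible
2. d : B?  L(d) = {D} ∪ {¬B}
   clash {B, ¬B} at d — d ∈ B
3. d : C?  L(d) = {D} ∪ {¬C}
   apply at d: D⊑∀r.B
   open: L(d) ⊇ {B, D, ¬A, ¬C, ∀r.B, …} — d ∉ C possible
4. d : D?  L(d) = {D} ∪ {¬D}
   clash {D, ¬D} at d — d ∈ D
5. Entailed for d: {B, D}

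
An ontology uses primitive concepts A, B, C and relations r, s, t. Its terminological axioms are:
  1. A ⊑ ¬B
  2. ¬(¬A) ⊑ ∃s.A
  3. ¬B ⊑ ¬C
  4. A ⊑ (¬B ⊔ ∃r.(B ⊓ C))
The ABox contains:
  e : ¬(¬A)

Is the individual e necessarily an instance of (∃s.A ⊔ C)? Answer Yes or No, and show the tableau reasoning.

Yes

1. e : (∃s.A ⊔ C)?  L(e) = {¬(¬A)} ∪ {(∀s.¬A ⊓ ¬C)}
   clash {A, ¬A} at an ∃-successor — e ∈ (∃s.A ⊔ C)
2. Hence e : (∃s.A ⊔ C): entailed.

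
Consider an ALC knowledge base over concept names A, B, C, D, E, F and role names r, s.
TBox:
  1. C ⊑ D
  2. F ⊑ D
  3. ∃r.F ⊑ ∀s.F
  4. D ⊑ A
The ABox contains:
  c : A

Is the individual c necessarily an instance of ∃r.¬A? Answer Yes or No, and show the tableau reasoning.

No

1. c : ∃r.¬A?  L(c) = {A} ∪ {∀r.A}
   open: L(c) ⊇ {A, ¬C, ¬F, ∀r.A, ∀r.¬F} — c ∉ ∃r.¬A possible
2. Hence c : ∃r.¬A: not entailed.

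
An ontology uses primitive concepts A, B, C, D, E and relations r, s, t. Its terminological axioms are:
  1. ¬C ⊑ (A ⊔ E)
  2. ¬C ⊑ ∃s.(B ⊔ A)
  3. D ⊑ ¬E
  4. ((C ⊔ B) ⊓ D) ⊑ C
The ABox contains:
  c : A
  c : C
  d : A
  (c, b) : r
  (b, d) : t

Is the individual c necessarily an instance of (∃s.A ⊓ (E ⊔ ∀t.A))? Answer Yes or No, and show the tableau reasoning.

No

1. c : (∃s.A ⊓ (E ⊔ ∀t.A))?  L(c) = {A, C} ∪ {(∀s.¬A ⊔ (¬E ⊓ ∃t.¬A))}
   open: L(c) ⊇ {A, C, ¬D, ∀s.¬A} — c ∉ (∃s.A ⊓ (E ⊔ ∀t.A)) possible
2. Hence c : (∃s.A ⊓ (E ⊔ ∀t.A)): not entailed.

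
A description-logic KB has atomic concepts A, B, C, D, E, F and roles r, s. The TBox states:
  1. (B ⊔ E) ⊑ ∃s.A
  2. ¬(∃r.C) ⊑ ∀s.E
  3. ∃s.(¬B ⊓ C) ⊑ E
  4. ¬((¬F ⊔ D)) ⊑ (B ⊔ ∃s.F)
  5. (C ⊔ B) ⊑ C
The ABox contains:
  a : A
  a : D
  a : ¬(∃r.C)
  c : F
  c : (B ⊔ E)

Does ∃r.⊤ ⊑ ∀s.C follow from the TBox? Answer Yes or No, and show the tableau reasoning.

1. ∃r.⊤ ⊑ ∀s.C  ⇔  (∃r.⊤ ⊓ ∃s.¬C) unsat w.r.t. T
   open: L(x₀) ⊇ {¬B, ¬C, ¬E, ¬F, ∀s.(B ⊔ ¬C), …} (+ ∃-successors)
2. Hence ∃r.⊤ ⊑ ∀s.C: not entailed.

No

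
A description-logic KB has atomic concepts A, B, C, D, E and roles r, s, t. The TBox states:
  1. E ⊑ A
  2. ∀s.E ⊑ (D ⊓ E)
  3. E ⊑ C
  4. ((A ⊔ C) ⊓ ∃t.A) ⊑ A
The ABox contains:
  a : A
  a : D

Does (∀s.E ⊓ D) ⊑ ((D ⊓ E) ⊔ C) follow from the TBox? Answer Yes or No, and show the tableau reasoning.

1. (∀s.E ⊓ D) ⊑ ((D ⊓ E) ⊔ C)  ⇔  ((∀s.E ⊓ D) ⊓ ((¬D ⊔ ¬E) ⊓ ¬C)) unsat w.r.t. T
   all branches close; clash {E, ¬E} at x₀
2. Hence (∀s.E ⊓ D) ⊑ ((D ⊓ E) ⊔ C): entailed.

Yes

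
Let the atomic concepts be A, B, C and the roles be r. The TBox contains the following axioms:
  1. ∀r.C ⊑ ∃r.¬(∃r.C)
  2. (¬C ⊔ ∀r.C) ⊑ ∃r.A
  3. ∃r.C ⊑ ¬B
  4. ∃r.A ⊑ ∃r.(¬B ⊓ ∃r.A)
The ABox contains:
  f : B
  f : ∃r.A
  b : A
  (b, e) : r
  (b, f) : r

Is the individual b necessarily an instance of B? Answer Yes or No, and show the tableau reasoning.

No

1. b : B?  L(b) = {A} ∪ {¬B}
   open: L(b) ⊇ {A, C, ¬B, ∀r.¬A, ∃r.¬C} (+ ∃-successors) — b ∉ B possible
2. Hence b : B: not entailed.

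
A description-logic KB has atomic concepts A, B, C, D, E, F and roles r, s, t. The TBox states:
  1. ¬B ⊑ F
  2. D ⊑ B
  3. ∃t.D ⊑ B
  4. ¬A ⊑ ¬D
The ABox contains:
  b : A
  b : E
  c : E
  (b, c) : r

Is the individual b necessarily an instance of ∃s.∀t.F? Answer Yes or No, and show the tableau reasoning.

No

1. b : ∃s.∀t.F?  L(b) = {A, E} ∪ {∀s.∃t.¬F}
   open: L(b) ⊇ {A, B, E, ∀s.∃t.¬F} — b ∉ ∃s.∀t.F possible
2. Hence b : ∃s.∀t.F: not entailed.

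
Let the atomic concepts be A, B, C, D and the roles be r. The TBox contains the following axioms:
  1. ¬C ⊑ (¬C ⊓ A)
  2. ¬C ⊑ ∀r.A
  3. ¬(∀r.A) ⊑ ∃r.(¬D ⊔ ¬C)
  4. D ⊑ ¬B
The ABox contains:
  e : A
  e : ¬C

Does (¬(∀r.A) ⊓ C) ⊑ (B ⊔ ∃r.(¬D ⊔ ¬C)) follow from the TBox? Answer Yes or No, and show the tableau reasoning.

Yes

1. (¬(∀r.A) ⊓ C) ⊑ (B ⊔ ∃r.(¬D ⊔ ¬C))  ⇔  ((∃r.¬A ⊓ C) ⊓ (¬B ⊓ ∀r.(D ⊓ C))) unsat w.r.t. T
   all branches close; clash {C, ¬C} at an ∃-successor
2. Hence (¬(∀r.A) ⊓ C) ⊑ (B ⊔ ∃r.(¬D ⊔ ¬C)): entailed.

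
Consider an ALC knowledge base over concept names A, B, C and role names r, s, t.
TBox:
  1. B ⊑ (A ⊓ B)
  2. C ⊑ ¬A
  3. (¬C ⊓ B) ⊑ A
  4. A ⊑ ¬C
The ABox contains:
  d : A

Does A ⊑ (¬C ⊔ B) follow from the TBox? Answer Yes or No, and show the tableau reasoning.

Yes

1. A ⊑ (¬C ⊔ B)  ⇔  (A ⊓ (C ⊓ ¬B)) unsat w.r.t. T
   all branches close; clash {C, ¬C} at x₀
2. Hence A ⊑ (¬C ⊔ B): entailed.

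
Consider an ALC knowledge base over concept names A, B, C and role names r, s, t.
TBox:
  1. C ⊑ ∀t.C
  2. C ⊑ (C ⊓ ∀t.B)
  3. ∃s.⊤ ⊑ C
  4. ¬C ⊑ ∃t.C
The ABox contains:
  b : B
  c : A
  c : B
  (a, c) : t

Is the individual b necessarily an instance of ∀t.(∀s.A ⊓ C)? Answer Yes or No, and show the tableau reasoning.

No

1. b : ∀t.(∀s.A ⊓ C)?  L(b) = {B} ∪ {∃t.(∃s.¬A ⊔ ¬C)}
   open: L(b) ⊇ {B, C, ∀t.B, ∀t.C, ∃t.(∃s.¬A ⊔ ¬C)} (+ ∃-successors) — b ∉ ∀t.(∀s.A ⊓ C) possible
2. Hence b : ∀t.(∀s.A ⊓ C): not entailed.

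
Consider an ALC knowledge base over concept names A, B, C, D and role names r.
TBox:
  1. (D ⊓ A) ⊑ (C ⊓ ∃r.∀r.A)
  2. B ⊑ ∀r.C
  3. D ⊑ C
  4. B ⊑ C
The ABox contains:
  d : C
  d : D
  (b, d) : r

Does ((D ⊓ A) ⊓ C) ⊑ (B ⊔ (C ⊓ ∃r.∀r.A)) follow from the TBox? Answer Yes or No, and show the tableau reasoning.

Yes

1. ((D ⊓ A) ⊓ C) ⊑ (B ⊔ (C ⊓ ∃r.∀r.A))  ⇔  (((D ⊓ A) ⊓ C) ⊓ (¬B ⊓ (¬C ⊔ ∀r.∃r.¬A))) unsat w.r.t. T
   all branches close; clash {A, ¬A} at an ∃-successor
2. Hence ((D ⊓ A) ⊓ C) ⊑ (B ⊔ (C ⊓ ∃r.∀r.A)): entailed.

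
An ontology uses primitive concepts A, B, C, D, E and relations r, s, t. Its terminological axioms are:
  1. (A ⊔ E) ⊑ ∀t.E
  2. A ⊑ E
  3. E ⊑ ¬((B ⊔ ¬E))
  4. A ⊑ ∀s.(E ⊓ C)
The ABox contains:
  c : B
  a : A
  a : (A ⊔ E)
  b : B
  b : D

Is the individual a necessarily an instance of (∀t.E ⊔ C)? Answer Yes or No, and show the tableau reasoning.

Yes

1. a : (∀t.E ⊔ C)?  L(a) = {A, (A ⊔ E)} ∪ {(∃t.¬E ⊓ ¬C)}
   clash {E, ¬E} at an ∃-successor — a ∈ (∀t.E ⊔ C)
2. Hence a : (∀t.E ⊔ C): entailed.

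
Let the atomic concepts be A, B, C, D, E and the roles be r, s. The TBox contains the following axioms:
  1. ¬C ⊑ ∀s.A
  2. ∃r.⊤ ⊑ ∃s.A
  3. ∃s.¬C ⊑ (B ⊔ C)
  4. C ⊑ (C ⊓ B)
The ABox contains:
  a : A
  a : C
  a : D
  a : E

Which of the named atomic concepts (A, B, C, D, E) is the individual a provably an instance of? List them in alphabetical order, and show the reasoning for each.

{A, B, C, D, E}

1. a : A?  L(a) = {A, C, D, E} ∪ {¬A}
   clash {A, ¬A} at a — a ∈ A
2. a : B?  L(a) = {A, C, D, E} ∪ {¬B}
   clash {B, ¬B} at a — a ∈ B
3. a : C?  L(a) = {A, C, D, E} ∪ {¬C}
   clash {C, ¬C} at a — a ∈ C
4. a : D?  L(a) = {A, C, D, E} ∪ {¬D}
   clash {D, ¬D} at a — a ∈ D
5. a : E?  L(a) = {A, C, D, E} ∪ {¬E}
   clash {E, ¬E} at a — a ∈ E
6. Entailed for a: {A, B, C, D, E}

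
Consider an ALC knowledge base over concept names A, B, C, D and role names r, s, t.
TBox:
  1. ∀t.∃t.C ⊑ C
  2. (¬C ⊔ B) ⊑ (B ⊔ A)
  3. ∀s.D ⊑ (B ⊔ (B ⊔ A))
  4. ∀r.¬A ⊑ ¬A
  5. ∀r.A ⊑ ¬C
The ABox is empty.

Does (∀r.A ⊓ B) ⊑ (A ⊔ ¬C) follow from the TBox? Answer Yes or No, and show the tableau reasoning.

1. (∀r.A ⊓ B) ⊑ (A ⊔ ¬C)  ⇔  ((∀r.A ⊓ B) ⊓ (¬A ⊓ C)) unsat w.r.t. T
   all branches close; clash {C, ¬C} at x₀
2. Hence (∀r.A ⊓ B) ⊑ (A ⊔ ¬C): entailed.

Yes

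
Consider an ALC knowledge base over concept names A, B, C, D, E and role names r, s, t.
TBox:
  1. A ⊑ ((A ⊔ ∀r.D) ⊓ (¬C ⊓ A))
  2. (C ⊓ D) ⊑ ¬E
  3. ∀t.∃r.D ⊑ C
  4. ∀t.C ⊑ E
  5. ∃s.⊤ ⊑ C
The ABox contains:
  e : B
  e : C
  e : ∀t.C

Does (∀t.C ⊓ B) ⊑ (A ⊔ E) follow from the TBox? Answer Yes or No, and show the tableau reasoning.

1. (∀t.C ⊓ B) ⊑ (A ⊔ E)  ⇔  ((∀t.C ⊓ B) ⊓ (¬A ⊓ ¬E)) unsat w.r.t. T
   all branches close; clash {E, ¬E} at x₀
2. Hence (∀t.C ⊓ B) ⊑ (A ⊔ E): entailed.

Yes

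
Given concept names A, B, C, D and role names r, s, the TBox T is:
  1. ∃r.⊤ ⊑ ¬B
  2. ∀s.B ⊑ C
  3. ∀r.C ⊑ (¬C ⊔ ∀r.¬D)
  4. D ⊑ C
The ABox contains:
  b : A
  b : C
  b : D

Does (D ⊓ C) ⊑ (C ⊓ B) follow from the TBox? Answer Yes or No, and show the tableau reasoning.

1. (D ⊓ C) ⊑ (C ⊓ B)  ⇔  ((D ⊓ C) ⊓ (¬C ⊔ ¬B)) unsat w.r.t. T
   open: L(x₀) ⊇ {C, D, ¬B, ∃r.¬C} (+ ∃-successors)
2. Hence (D ⊓ C) ⊑ (C ⊓ B): not entailed.

No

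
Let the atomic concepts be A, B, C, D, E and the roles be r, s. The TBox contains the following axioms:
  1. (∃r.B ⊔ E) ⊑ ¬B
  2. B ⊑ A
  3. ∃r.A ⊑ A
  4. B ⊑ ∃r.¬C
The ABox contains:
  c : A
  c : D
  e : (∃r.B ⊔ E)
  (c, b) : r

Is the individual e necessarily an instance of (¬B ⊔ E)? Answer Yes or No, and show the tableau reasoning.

Yes

1. e : (¬B ⊔ E)?  L(e) = {(∃r.B ⊔ E)} ∪ {(B ⊓ ¬E)}
   clash {E, ¬E} at e — e ∈ (¬B ⊔ E)
2. Hence e : (¬B ⊔ E): entailed.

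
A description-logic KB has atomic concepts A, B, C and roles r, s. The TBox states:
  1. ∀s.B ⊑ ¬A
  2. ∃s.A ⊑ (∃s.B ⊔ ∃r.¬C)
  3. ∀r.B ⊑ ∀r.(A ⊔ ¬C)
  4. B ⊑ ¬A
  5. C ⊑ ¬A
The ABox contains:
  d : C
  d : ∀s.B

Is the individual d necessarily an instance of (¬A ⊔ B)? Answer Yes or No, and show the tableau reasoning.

1. d : (¬A ⊔ B)?  L(d) = {C, ∀s.B} ∪ {(A ⊓ ¬B)}
   clash {A, ¬A} at d — d ∈ (¬A ⊔ B)
2. Hence d : (¬A ⊔ B): entailed.

Yes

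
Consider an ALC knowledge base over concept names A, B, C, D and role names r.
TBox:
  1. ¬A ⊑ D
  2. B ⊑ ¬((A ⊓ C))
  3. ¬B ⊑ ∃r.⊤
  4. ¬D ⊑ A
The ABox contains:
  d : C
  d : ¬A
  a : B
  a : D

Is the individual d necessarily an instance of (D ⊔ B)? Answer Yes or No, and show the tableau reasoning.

1. d : (D ⊔ B)?  L(d) = {C, ¬A} ∪ {(¬D ⊓ ¬B)}
   clash {D, ¬D} at d — d ∈ (D ⊔ B)
2. Hence d : (D ⊔ B): entailed.

Yes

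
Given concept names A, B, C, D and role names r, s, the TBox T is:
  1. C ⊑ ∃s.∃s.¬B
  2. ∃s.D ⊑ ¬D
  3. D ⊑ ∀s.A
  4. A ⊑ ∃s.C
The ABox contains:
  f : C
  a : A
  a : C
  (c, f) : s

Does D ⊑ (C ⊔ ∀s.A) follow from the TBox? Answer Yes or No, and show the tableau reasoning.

1. D ⊑ (C ⊔ ∀s.A)  ⇔  (D ⊓ (¬C ⊓ ∃s.¬A)) unsat w.r.t. T
   all branches close; clash {D, ¬D} at x₀
2. Hence D ⊑ (C ⊔ ∀s.A): entailed.

Yes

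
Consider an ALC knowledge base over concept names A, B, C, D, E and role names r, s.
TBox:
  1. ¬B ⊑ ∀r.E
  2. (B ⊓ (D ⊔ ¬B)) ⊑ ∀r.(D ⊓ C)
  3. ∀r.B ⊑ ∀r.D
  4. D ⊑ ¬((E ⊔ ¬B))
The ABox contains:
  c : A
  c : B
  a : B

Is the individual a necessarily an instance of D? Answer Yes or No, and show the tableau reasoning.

No

1. a : D?  L(a) = {B} ∪ {¬D}
   open: L(a) ⊇ {B, ¬D, ∃r.¬B} (+ ∃-successors) — a ∉ D possible
2. Hence a : D: not entailed.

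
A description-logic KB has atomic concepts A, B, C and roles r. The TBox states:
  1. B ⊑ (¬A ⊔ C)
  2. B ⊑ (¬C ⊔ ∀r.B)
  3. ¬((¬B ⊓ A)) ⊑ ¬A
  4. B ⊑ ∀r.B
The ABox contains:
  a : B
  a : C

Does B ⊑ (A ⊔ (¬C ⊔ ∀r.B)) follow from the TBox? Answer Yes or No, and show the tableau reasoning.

1. B ⊑ (A ⊔ (¬C ⊔ ∀r.B))  ⇔  (B ⊓ (¬A ⊓ (C ⊓ ∃r.¬B))) unsat w.r.t. T
   all branches close; clash {B, ¬B} at an ∃-successor
2. Hence B ⊑ (A ⊔ (¬C ⊔ ∀r.B)): entailed.

Yes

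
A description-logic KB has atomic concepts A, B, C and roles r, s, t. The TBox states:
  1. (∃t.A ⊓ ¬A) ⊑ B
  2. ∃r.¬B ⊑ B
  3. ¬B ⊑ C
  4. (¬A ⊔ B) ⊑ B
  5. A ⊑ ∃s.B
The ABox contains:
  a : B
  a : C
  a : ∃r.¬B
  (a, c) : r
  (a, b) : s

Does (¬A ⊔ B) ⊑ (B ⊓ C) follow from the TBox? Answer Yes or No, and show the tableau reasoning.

No

1. (¬A ⊔ B) ⊑ (B ⊓ C)  ⇔  ((¬A ⊔ B) ⊓ (¬B ⊔ ¬C)) unsat w.r.t. T
   apply at x₀: (¬A ⊔ B)⊑B
   open: L(x₀) ⊇ {B, ¬A, ¬C}
2. Hence (¬A ⊔ B) ⊑ (B ⊓ C): not entailed.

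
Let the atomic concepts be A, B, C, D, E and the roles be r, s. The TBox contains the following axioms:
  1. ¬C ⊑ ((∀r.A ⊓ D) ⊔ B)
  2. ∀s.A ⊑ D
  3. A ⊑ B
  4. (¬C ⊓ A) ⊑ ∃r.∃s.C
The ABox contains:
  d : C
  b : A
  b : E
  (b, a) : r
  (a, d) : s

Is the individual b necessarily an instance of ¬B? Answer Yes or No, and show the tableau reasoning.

No

1. b : ¬B?  L(b) = {A, E} ∪ {B}
   open: L(b) ⊇ {A, B, C, E, ∃s.¬A} (+ ∃-successors) — b ∉ ¬B possible
2. Hence b : ¬B: not entailed.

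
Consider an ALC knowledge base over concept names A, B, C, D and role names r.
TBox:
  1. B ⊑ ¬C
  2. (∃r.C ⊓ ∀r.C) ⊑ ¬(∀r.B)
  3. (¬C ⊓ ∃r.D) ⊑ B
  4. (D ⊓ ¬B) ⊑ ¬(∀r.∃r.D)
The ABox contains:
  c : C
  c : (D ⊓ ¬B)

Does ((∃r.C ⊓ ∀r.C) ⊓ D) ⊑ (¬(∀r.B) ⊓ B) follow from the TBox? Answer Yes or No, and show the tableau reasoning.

No

1. ((∃r.C ⊓ ∀r.C) ⊓ D) ⊑ (¬(∀r.B) ⊓ B)  ⇔  (((∃r.C ⊓ ∀r.C) ⊓ D) ⊓ (∀r.B ⊔ ¬B)) unsat w.r.t. T
   apply at x₀: (∃r.C ⊓ ∀r.C)⊑¬(∀r.B)
   open: L(x₀) ⊇ {C, D, ¬B, ∀r.C, ∃r.C, …} (+ ∃-successors)
2. Hence ((∃r.C ⊓ ∀r.C) ⊓ D) ⊑ (¬(∀r.B) ⊓ B): not entailed.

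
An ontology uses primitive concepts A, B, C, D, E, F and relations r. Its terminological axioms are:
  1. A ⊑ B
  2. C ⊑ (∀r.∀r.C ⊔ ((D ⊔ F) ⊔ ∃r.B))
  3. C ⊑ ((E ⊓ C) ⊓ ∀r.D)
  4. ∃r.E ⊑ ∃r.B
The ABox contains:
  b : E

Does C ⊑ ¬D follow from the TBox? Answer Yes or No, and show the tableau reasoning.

No

1. C ⊑ ¬D  ⇔  (C ⊓ D) unsat w.r.t. T
   apply at x₀: C⊑(∀r.∀r.C ⊔ ((D ⊔ F) ⊔ ∃r.B)); C⊑((E ⊓ C) ⊓ ∀r.D)
   open: L(x₀) ⊇ {C, D, E, ¬A, ∀r.D, …}
2. Hence C ⊑ ¬D: not entailed.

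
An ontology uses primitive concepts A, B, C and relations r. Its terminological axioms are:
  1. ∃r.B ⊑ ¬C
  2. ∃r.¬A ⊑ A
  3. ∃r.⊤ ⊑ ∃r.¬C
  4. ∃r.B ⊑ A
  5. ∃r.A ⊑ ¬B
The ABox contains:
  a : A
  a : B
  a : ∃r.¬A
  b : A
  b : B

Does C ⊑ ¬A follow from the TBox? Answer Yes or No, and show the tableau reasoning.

No

1. C ⊑ ¬A  ⇔  (C ⊓ A) unsat w.r.t. T
   open: L(x₀) ⊇ {A, C, ∀r.¬A, ∀r.¬B, ∀r.⊥}
2. Hence C ⊑ ¬A: not entailed.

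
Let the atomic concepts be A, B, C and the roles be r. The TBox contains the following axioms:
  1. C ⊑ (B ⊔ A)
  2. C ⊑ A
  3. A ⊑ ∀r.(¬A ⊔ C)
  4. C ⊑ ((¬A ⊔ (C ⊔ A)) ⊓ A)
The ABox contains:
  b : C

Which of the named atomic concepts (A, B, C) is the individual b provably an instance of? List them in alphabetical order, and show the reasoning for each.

{A, C}

1. b : A?  L(b) = {C} ∪ {¬A}
   clash {A, ¬A} at b — b ∈ A
2. b : B?  L(b) = {C} ∪ {¬B}
   apply at b: C⊑(B ⊔ A); C⊑A; C⊑((¬A ⊔ (C ⊔ A)) ⊓ A)
   open: L(b) ⊇ {A, C, ¬B, ∀r.(¬A ⊔ C)} — b ∉ B possible
3. b : C?  L(b) = {C} ∪ {¬C}
   clash {C, ¬C} at b — b ∈ C
4. Entailed for b: {A, C}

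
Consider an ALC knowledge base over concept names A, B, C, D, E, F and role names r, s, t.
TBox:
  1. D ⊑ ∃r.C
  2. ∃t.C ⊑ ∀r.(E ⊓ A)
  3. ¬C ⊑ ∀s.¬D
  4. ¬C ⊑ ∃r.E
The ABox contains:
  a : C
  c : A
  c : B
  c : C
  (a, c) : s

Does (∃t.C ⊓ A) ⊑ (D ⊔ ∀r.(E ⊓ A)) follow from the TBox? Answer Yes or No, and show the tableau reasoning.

1. (∃t.C ⊓ A) ⊑ (D ⊔ ∀r.(E ⊓ A))  ⇔  ((∃t.C ⊓ A) ⊓ (¬D ⊓ ∃r.(¬E ⊔ ¬A))) unsat w.r.t. T
   all branches close; clash {A, ¬A} at an ∃-successor
2. Hence (∃t.C ⊓ A) ⊑ (D ⊔ ∀r.(E ⊓ A)): entailed.

Yes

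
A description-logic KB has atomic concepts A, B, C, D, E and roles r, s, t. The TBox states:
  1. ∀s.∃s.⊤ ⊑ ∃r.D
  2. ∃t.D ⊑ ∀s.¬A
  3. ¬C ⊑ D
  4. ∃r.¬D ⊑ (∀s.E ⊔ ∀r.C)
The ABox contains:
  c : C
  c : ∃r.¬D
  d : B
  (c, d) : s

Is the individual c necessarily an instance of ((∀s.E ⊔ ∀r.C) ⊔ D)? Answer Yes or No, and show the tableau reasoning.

1. c : ((∀s.E ⊔ ∀r.C) ⊔ D)?  L(c) = {C, ∃r.¬D} ∪ {((∃s.¬E ⊓ ∃r.¬C) ⊓ ¬D)}
   clash {C, ¬C} at an ∃-successor — c ∈ ((∀s.E ⊔ ∀r.C) ⊔ D)
2. Hence c : ((∀s.E ⊔ ∀r.C) ⊔ D): entailed.

Yes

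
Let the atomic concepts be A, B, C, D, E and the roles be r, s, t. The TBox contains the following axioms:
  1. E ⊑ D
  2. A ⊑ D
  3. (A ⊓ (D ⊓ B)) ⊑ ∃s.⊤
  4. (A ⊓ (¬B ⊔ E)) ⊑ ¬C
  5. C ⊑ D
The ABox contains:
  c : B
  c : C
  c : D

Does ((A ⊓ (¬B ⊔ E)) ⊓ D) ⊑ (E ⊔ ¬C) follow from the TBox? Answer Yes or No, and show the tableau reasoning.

Yes

1. ((A ⊓ (¬B ⊔ E)) ⊓ D) ⊑ (E ⊔ ¬C)  ⇔  (((A ⊓ (¬B ⊔ E)) ⊓ D) ⊓ (¬E ⊓ C)) unsat w.r.t. T
   all branches close; clash {E, ¬E} at x₀
2. Hence ((A ⊓ (¬B ⊔ E)) ⊓ D) ⊑ (E ⊔ ¬C): entailed.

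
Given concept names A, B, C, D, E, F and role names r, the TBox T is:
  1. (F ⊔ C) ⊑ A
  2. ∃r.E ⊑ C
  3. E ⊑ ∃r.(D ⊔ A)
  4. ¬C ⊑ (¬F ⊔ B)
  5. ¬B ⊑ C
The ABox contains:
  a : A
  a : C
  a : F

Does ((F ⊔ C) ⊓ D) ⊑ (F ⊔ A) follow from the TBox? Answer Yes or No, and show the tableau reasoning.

1. ((F ⊔ C) ⊓ D) ⊑ (F ⊔ A)  ⇔  (((F ⊔ C) ⊓ D) ⊓ (¬F ⊓ ¬A)) unsat w.r.t. T
   all branches close; clash {A, ¬A} at x₀
2. Hence ((F ⊔ C) ⊓ D) ⊑ (F ⊔ A): entailed.

Yes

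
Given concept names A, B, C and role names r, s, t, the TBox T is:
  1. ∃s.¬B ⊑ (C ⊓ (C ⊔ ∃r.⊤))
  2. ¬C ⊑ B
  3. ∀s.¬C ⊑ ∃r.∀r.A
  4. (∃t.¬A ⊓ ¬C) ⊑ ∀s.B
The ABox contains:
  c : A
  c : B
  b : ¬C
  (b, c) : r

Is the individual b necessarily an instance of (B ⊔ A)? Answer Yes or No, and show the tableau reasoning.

1. b : (B ⊔ A)?  L(b) = {¬C} ∪ {(¬B ⊓ ¬A)}
   clash {B, ¬B} at b — b ∈ (B ⊔ A)
2. Hence b : (B ⊔ A): entailed.

Yes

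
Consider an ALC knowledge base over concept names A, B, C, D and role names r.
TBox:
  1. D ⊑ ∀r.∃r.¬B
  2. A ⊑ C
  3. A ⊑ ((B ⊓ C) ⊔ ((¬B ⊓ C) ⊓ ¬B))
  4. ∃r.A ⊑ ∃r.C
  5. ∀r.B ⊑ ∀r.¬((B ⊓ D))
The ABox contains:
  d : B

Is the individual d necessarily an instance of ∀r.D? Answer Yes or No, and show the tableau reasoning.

1. d : ∀r.D?  L(d) = {B} ∪ {∃r.¬D}
   open: L(d) ⊇ {B, ¬A, ¬D, ∀r.¬A, ∃r.¬B, …} (+ ∃-successors) — d ∉ ∀r.D possible
2. Hence d : ∀r.D: not entailed.

No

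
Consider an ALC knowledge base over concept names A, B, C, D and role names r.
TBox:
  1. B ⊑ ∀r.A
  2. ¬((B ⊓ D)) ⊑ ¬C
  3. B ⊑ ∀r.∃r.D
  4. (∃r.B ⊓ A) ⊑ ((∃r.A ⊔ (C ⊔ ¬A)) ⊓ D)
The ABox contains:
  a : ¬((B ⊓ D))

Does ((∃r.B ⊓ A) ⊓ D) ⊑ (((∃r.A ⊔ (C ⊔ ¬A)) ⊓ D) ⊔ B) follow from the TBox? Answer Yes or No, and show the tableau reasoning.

1. ((∃r.B ⊓ A) ⊓ D) ⊑ (((∃r.A ⊔ (C ⊔ ¬A)) ⊓ D) ⊔ B)  ⇔  (((∃r.B ⊓ A) ⊓ D) ⊓ (((∀r.¬A ⊓ (¬C ⊓ A)) ⊔ ¬D) ⊓ ¬B)) unsat w.r.t. T
   all branches close; clash {D, ¬D} at x₀
2. Hence ((∃r.B ⊓ A) ⊓ D) ⊑ (((∃r.A ⊔ (C ⊔ ¬A)) ⊓ D) ⊔ B): entailed.

Yes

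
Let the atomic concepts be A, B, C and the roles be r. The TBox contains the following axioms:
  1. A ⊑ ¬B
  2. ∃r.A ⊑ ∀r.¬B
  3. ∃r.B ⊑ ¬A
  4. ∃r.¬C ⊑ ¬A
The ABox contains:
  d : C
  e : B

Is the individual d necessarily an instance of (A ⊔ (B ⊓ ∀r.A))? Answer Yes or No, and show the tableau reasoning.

No

1. d : (A ⊔ (B ⊓ ∀r.A))?  L(d) = {C} ∪ {(¬A ⊓ (¬B ⊔ ∃r.¬A))}
   open: L(d) ⊇ {C, ¬A, ¬B, ∀r.¬A} — d ∉ (A ⊔ (B ⊓ ∀r.A)) possible
2. Hence d : (A ⊔ (B ⊓ ∀r.A)): not entailed.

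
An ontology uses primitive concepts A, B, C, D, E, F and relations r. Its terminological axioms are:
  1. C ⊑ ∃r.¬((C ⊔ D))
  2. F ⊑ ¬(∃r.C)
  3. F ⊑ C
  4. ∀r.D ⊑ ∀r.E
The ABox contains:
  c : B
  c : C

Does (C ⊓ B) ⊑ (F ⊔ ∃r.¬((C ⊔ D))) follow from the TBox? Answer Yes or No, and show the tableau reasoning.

1. (C ⊓ B) ⊑ (F ⊔ ∃r.¬((C ⊔ D)))  ⇔  ((C ⊓ B) ⊓ (¬F ⊓ ∀r.(C ⊔ D))) unsat w.r.t. T
   all branches close; clash {D, ¬D} at an ∃-successor
2. Hence (C ⊓ B) ⊑ (F ⊔ ∃r.¬((C ⊔ D))): entailed.

Yes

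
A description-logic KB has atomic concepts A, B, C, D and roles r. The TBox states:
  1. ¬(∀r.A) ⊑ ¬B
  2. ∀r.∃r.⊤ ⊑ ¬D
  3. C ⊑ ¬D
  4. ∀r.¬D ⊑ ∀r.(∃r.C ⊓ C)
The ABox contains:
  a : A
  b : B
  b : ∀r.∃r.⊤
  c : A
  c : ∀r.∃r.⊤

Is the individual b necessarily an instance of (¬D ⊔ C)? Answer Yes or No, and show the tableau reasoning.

Yes

1. b : (¬D ⊔ C)?  L(b) = {B, ∀r.∃r.⊤} ∪ {(D ⊓ ¬C)}
   clash {B, ¬B} at b — b ∈ (¬D ⊔ C)
2. Hence b : (¬D ⊔ C): entailed.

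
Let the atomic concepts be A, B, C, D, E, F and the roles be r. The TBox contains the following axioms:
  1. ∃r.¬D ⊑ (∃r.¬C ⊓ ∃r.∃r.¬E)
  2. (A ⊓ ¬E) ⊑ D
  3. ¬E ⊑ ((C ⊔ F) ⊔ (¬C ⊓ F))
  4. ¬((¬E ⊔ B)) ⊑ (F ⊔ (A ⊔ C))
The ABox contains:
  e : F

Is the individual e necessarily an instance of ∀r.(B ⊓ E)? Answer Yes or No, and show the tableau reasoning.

1. e : ∀r.(B ⊓ E)?  L(e) = {F} ∪ {∃r.(¬B ⊔ ¬E)}
   open: L(e) ⊇ {F, ¬A, ¬E, ∀r.D, ∃r.(¬B ⊔ ¬E)} (+ ∃-successors) — e ∉ ∀r.(B ⊓ E) possible
2. Hence e : ∀r.(B ⊓ E): not entailed.

No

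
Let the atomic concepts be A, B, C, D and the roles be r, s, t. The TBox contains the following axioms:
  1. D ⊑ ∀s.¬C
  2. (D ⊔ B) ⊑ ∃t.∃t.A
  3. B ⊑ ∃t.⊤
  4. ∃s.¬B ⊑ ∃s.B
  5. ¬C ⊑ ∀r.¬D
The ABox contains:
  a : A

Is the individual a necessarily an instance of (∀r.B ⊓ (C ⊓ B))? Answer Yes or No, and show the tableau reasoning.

1. a : (∀r.B ⊓ (C ⊓ B))?  L(a) = {A} ∪ {(∃r.¬B ⊔ (¬C ⊔ ¬B))}
   open: L(a) ⊇ {A, C, ¬B, ¬D, ∀s.B, …} (+ ∃-successors) — a ∉ (∀r.B ⊓ (C ⊓ B)) possible
2. Hence a : (∀r.B ⊓ (C ⊓ B)): not entailed.

No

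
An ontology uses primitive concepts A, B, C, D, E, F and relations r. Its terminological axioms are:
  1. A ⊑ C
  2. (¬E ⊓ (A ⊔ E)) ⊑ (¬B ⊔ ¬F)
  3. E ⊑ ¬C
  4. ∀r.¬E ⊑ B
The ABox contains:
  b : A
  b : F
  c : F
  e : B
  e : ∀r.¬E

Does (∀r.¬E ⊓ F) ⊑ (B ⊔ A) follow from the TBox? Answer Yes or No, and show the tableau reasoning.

1. (∀r.¬E ⊓ F) ⊑ (B ⊔ A)  ⇔  ((∀r.¬E ⊓ F) ⊓ (¬B ⊓ ¬A)) unsat w.r.t. T
   all branches close; clash {B, ¬B} at x₀
2. Hence (∀r.¬E ⊓ F) ⊑ (B ⊔ A): entailed.

Yes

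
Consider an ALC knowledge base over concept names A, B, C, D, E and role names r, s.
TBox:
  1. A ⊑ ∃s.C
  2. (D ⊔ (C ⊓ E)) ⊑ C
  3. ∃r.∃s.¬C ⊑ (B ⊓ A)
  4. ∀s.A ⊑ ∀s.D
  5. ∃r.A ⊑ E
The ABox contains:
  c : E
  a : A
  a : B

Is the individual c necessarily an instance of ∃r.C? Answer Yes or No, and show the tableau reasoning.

1. c : ∃r.C?  L(c) = {E} ∪ {∀r.¬C}
   open: L(c) ⊇ {E, ¬A, ¬C, ¬D, ∀r.¬C, …} (+ ∃-successors) — c ∉ ∃r.C possible
2. Hence c : ∃r.C: not entailed.

No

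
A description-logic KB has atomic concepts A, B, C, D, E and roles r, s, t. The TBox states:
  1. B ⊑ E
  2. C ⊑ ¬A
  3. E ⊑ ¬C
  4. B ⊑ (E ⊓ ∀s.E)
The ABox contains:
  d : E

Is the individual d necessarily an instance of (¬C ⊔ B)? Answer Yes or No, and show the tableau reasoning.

Yes

1. d : (¬C ⊔ B)?  L(d) = {E} ∪ {(C ⊓ ¬B)}
   clash {C, ¬C} at d — d ∈ (¬C ⊔ B)
2. Hence d : (¬C ⊔ B): entailed.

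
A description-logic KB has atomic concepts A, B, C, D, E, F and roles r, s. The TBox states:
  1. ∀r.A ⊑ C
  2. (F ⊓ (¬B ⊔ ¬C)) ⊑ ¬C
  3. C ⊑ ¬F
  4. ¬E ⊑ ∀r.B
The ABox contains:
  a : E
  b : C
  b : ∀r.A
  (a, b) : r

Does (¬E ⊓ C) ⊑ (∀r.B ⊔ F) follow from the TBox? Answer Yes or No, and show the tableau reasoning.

1. (¬E ⊓ C) ⊑ (∀r.B ⊔ F)  ⇔  ((¬E ⊓ C) ⊓ (∃r.¬B ⊓ ¬F)) unsat w.r.t. T
   all branches close; clash {C, ¬C} at x₀
2. Hence (¬E ⊓ C) ⊑ (∀r.B ⊔ F): entailed.

Yes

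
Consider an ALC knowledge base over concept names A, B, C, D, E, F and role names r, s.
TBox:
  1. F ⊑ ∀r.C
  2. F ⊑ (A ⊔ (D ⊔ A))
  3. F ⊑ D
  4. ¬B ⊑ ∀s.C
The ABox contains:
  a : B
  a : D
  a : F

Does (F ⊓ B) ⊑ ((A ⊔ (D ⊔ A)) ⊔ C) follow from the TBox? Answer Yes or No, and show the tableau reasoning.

Yes

1. (F ⊓ B) ⊑ ((A ⊔ (D ⊔ A)) ⊔ C)  ⇔  ((F ⊓ B) ⊓ ((¬A ⊓ (¬D ⊓ ¬A)) ⊓ ¬C)) unsat w.r.t. T
   all branches close; clash {D, ¬D} at x₀
2. Hence (F ⊓ B) ⊑ ((A ⊔ (D ⊔ A)) ⊔ C): entailed.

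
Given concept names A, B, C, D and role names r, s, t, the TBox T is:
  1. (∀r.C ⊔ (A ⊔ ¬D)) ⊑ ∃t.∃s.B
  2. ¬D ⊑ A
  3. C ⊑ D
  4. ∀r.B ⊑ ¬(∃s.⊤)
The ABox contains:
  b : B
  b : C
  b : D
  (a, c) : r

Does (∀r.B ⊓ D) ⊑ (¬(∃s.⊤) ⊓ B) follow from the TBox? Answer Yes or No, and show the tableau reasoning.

No

1. (∀r.B ⊓ D) ⊑ (¬(∃s.⊤) ⊓ B)  ⇔  ((∀r.B ⊓ D) ⊓ (∃s.⊤ ⊔ ¬B)) unsat w.r.t. T
   apply at x₀: ∀r.B⊑¬(∃s.⊤)
   open: L(x₀) ⊇ {D, ¬A, ¬B, ∀r.B, ∀s.⊥, …} (+ ∃-successors)
2. Hence (∀r.B ⊓ D) ⊑ (¬(∃s.⊤) ⊓ B): not entailed.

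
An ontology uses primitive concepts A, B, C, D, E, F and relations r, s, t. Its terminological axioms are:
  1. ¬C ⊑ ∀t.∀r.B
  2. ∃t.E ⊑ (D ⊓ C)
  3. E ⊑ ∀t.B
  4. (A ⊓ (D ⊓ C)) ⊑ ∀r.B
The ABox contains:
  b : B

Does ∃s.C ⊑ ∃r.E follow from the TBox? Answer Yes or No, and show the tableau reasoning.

No

1. ∃s.C ⊑ ∃r.E  ⇔  (∃s.C ⊓ ∀r.¬E) unsat w.r.t. T
   open: L(x₀) ⊇ {C, ¬A, ¬E, ∀r.¬E, ∀t.¬E, …} (+ ∃-successors)
2. Hence ∃s.C ⊑ ∃r.E: not entailed.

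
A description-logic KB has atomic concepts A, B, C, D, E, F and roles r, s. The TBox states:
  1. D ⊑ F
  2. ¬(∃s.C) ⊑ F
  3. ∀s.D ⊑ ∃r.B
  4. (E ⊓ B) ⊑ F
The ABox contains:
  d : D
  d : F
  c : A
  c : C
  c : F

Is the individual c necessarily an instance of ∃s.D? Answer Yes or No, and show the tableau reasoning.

1. c : ∃s.D?  L(c) = {A, C, F} ∪ {∀s.¬D}
   open: L(c) ⊇ {A, C, F, ∀s.¬D, ∃s.¬D} (+ ∃-successors) — c ∉ ∃s.D possible
2. Hence c : ∃s.D: not entailed.

No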